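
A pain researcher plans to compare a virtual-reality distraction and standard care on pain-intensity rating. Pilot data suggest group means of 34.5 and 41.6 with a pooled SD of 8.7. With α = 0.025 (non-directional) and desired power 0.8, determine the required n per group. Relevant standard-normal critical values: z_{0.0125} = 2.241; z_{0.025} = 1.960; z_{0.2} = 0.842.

Cohen's d = |M₁ − M₂| / SD_pooled = |34.5 − 41.6| / 8.7 = 7.1 / 8.7 = 0.816.
For two independent groups with equal n: n = 2·((z_{α/2} + z_β) / d)².
z_{α/2} + z_β = 2.241 + 0.842 = 3.083.
n = 2 × (3.083 / 0.816)² = 2 × 3.778² = 2 × 14.27 = 28.5.
Round up to the next whole participant.

n = 29 per group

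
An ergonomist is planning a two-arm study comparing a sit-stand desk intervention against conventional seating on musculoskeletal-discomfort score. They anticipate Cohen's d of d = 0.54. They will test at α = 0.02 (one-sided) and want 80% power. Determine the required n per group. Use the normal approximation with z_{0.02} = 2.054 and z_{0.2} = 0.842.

n = 58 per group

For two independent groups with equal n: n = 2·((z_{α} + z_β) / d)².
z_{α} + z_β = 2.054 + 0.842 = 2.896.
n = 2 × (2.896 / 0.54)² = 2 × 5.363² = 2 × 28.76 = 57.5.
Round up to the next whole participant.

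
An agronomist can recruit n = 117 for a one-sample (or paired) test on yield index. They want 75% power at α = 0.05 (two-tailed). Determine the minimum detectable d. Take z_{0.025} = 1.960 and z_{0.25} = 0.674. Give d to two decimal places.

d_min ≈ 0.24

For a single sample (or paired design) of n = 117: d_min = (z_{α/2} + z_β)/√n.
z-sum = 1.960 + 0.674 = 2.634.
d_min = 2.634 / √117 = 2.634 / 10.817 = 0.244.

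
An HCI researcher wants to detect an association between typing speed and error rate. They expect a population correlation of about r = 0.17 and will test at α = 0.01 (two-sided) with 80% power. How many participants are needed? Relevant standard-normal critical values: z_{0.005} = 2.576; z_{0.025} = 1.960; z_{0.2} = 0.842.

Fisher's z: C = ½·ln((1+r)/(1−r)) = ½·ln(1.4096) = 0.1717.
n = ((z_{α/2} + z_β)/C)² + 3.
(2.576 + 0.842) / 0.1717 = 3.418 / 0.1717 = 19.907.
n = 19.907² + 3 = 396.28 + 3 = 399.3.
Round up.

n = 400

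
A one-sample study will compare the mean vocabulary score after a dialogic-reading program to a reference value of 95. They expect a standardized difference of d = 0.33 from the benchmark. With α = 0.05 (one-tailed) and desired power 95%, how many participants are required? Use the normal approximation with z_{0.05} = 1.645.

For a one-sample test: n = ((z_{α} + z_β) / d)².
z_{α} + z_β = 1.645 + 1.645 = 3.290.
n = (3.290 / 0.33)² = 9.970² = 99.39.
Round up.

n = 100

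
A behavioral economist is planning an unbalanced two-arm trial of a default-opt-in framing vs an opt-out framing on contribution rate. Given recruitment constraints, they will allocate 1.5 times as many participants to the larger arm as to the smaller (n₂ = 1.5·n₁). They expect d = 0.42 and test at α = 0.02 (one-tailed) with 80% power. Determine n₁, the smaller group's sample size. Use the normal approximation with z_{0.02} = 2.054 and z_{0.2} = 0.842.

With allocation ratio k = n₂/n₁ = 1.5, Var(x̄₁−x̄₂) = σ²(1/n₁ + 1/(k·n₁)) = σ²·(k+1)/(k·n₁).
So n₁ = (1 + 1/k)·((z_{α} + z_β)/d)² = 1.667 × (2.896/0.42)².
n₁ = 1.667 × 47.54 = 79.2.
Round up: n₁ = 80, giving n₂ = 1.5 × 80 = 120.

n₁ = 80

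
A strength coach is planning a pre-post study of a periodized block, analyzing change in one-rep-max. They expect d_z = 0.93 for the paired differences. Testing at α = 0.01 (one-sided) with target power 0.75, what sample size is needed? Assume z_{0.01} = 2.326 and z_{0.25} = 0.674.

n = 11 pairs

For a paired (one-sample on differences) test: n = ((z_{α} + z_β) / d)².
z_{α} + z_β = 2.326 + 0.674 = 3.000.
n = (3.000 / 0.93)² = 3.226² = 10.41.
Round up.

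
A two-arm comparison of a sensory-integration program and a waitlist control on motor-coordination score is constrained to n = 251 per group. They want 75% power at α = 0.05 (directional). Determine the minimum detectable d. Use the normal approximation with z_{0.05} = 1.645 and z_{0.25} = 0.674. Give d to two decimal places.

d_min ≈ 0.21

For two independent groups of n = 251 each: d_min = (z_{α} + z_β)·√(2/n).
z-sum = 1.645 + 0.674 = 2.319.
d_min = 2.319 × √(2/251) = 2.319 × 0.0893 = 0.207.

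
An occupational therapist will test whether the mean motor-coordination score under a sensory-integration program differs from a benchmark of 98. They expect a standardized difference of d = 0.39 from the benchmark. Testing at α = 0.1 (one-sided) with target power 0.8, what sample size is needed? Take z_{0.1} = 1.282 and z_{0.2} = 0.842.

For a one-sample test: n = ((z_{α} + z_β) / d)².
z_{α} + z_β = 1.282 + 0.842 = 2.124.
n = (2.124 / 0.39)² = 5.446² = 29.66.
Round up.

n = 30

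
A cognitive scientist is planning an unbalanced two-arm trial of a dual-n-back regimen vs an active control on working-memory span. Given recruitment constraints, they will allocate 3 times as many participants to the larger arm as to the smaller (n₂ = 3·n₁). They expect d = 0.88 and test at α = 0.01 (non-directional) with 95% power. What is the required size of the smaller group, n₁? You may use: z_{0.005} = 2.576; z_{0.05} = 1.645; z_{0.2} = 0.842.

n₁ = 31

With allocation ratio k = n₂/n₁ = 3, Var(x̄₁−x̄₂) = σ²(1/n₁ + 1/(k·n₁)) = σ²·(k+1)/(k·n₁).
So n₁ = (1 + 1/k)·((z_{α/2} + z_β)/d)² = 1.333 × (4.221/0.88)².
n₁ = 1.333 × 23.01 = 30.7.
Round up: n₁ = 31, giving n₂ = 3 × 31 = 93.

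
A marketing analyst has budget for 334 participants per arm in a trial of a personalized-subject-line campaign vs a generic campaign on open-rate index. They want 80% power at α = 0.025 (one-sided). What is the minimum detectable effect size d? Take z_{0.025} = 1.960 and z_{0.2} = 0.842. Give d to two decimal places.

d_min ≈ 0.22

For two independent groups of n = 334 each: d_min = (z_{α} + z_β)·√(2/n).
z-sum = 1.960 + 0.842 = 2.802.
d_min = 2.802 × √(2/334) = 2.802 × 0.0774 = 0.217.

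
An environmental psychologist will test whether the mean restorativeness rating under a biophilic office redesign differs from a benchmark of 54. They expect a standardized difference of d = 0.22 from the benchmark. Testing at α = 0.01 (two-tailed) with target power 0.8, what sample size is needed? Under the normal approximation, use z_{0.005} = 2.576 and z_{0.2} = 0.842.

For a one-sample test: n = ((z_{α/2} + z_β) / d)².
z_{α/2} + z_β = 2.576 + 0.842 = 3.418.
n = (3.418 / 0.22)² = 15.536² = 241.38.
Round up.

n = 242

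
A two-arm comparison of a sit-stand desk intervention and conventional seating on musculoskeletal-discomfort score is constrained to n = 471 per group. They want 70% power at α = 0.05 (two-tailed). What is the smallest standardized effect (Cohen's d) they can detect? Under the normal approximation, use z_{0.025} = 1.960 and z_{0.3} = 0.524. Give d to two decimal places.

d_min ≈ 0.16

For two independent groups of n = 471 each: d_min = (z_{α/2} + z_β)·√(2/n).
z-sum = 1.960 + 0.524 = 2.484.
d_min = 2.484 × √(2/471) = 2.484 × 0.0652 = 0.162.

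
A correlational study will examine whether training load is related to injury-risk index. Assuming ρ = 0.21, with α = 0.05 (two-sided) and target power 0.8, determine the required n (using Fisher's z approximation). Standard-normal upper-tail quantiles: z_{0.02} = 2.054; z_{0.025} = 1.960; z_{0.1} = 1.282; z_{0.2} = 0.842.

n = 176

Fisher's z: C = ½·ln((1+r)/(1−r)) = ½·ln(1.5316) = 0.2132.
n = ((z_{α/2} + z_β)/C)² + 3.
(1.960 + 0.842) / 0.2132 = 2.802 / 0.2132 = 13.143.
n = 13.143² + 3 = 172.73 + 3 = 175.7.
Round up.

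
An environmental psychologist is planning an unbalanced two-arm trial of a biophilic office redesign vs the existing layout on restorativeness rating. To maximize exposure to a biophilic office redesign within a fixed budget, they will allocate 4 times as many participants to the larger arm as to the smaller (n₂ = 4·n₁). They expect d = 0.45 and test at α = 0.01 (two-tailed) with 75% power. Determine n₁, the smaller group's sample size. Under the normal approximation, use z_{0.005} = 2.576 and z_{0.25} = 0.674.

With allocation ratio k = n₂/n₁ = 4, Var(x̄₁−x̄₂) = σ²(1/n₁ + 1/(k·n₁)) = σ²·(k+1)/(k·n₁).
So n₁ = (1 + 1/k)·((z_{α/2} + z_β)/d)² = 1.250 × (3.250/0.45)².
n₁ = 1.250 × 52.16 = 65.2.
Round up: n₁ = 66, giving n₂ = 4 × 66 = 264.

n₁ = 66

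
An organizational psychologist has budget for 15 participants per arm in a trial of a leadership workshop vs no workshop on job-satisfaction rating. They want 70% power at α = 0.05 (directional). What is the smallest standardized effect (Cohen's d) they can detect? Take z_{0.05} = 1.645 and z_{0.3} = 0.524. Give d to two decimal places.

d_min ≈ 0.79

For two independent groups of n = 15 each: d_min = (z_{α} + z_β)·√(2/n).
z-sum = 1.645 + 0.524 = 2.169.
d_min = 2.169 × √(2/15) = 2.169 × 0.3651 = 0.792.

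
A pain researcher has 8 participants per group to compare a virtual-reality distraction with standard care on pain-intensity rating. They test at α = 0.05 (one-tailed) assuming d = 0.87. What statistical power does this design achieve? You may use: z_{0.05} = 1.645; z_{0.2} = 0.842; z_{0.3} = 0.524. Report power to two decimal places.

For two equal groups, power = Φ(d·√(n/2) − z_{α}).
d·√(n/2) = 0.87 × √(8/2) = 0.87 × 2.000 = 1.740.
z_β = 1.740 − 1.645 = 0.095.
Power = Φ(0.095) = 0.538.

power ≈ 0.54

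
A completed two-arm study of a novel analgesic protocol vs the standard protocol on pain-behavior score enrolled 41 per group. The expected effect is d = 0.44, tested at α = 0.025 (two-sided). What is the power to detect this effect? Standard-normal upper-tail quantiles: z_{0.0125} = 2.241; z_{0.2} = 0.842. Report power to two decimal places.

power ≈ 0.40

For two equal groups, power = Φ(d·√(n/2) − z_{α/2}).
d·√(n/2) = 0.44 × √(41/2) = 0.44 × 4.528 = 1.992.
z_β = 1.992 − 2.241 = -0.249.
Power = Φ(-0.249) = 0.402.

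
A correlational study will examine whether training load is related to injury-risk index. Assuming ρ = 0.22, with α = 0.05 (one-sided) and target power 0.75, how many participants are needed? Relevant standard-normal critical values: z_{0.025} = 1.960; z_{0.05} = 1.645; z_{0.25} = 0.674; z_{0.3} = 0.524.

n = 111

Fisher's z: C = ½·ln((1+r)/(1−r)) = ½·ln(1.5641) = 0.2237.
n = ((z_{α} + z_β)/C)² + 3.
(1.645 + 0.674) / 0.2237 = 2.319 / 0.2237 = 10.367.
n = 10.367² + 3 = 107.47 + 3 = 110.5.
Round up.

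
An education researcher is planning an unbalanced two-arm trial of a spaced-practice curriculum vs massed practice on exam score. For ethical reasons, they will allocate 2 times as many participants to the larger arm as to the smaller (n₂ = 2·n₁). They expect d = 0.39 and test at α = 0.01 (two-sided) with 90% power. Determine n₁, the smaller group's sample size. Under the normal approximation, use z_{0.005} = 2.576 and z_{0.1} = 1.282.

n₁ = 147

With allocation ratio k = n₂/n₁ = 2, Var(x̄₁−x̄₂) = σ²(1/n₁ + 1/(k·n₁)) = σ²·(k+1)/(k·n₁).
So n₁ = (1 + 1/k)·((z_{α/2} + z_β)/d)² = 1.500 × (3.858/0.39)².
n₁ = 1.500 × 97.86 = 146.8.
Round up: n₁ = 147, giving n₂ = 2 × 147 = 294.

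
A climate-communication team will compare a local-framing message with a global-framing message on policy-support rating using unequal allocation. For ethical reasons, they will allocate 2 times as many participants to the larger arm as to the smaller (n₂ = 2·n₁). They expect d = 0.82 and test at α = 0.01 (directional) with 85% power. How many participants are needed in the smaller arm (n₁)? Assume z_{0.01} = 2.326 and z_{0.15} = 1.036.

n₁ = 26

With allocation ratio k = n₂/n₁ = 2, Var(x̄₁−x̄₂) = σ²(1/n₁ + 1/(k·n₁)) = σ²·(k+1)/(k·n₁).
So n₁ = (1 + 1/k)·((z_{α} + z_β)/d)² = 1.500 × (3.362/0.82)².
n₁ = 1.500 × 16.81 = 25.2.
Round up: n₁ = 26, giving n₂ = 2 × 26 = 52.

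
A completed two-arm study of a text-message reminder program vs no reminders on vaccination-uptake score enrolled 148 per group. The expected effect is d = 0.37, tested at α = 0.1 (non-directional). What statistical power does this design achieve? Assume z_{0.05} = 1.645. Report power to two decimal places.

power ≈ 0.94

For two equal groups, power = Φ(d·√(n/2) − z_{α/2}).
d·√(n/2) = 0.37 × √(148/2) = 0.37 × 8.602 = 3.183.
z_β = 3.183 − 1.645 = 1.538.
Power = Φ(1.538) = 0.938.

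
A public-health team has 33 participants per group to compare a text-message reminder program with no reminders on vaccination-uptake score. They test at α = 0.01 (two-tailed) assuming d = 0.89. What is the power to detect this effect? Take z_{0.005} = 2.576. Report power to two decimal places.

For two equal groups, power = Φ(d·√(n/2) − z_{α/2}).
d·√(n/2) = 0.89 × √(33/2) = 0.89 × 4.062 = 3.615.
z_β = 3.615 − 2.576 = 1.039.
Power = Φ(1.039) = 0.851.

power ≈ 0.85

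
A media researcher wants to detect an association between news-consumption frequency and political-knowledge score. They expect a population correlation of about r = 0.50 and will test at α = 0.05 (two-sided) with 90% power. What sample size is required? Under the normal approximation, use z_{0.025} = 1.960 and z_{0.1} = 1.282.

n = 38

Fisher's z: C = ½·ln((1+r)/(1−r)) = ½·ln(3.0000) = 0.5493.
n = ((z_{α/2} + z_β)/C)² + 3.
(1.960 + 1.282) / 0.5493 = 3.242 / 0.5493 = 5.902.
n = 5.902² + 3 = 34.83 + 3 = 37.8.
Round up.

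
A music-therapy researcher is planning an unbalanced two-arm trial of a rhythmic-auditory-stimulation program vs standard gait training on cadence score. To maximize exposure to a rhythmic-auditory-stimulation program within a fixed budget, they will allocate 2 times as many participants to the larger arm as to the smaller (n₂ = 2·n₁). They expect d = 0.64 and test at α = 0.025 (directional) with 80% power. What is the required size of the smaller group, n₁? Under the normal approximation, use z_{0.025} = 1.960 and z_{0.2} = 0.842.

With allocation ratio k = n₂/n₁ = 2, Var(x̄₁−x̄₂) = σ²(1/n₁ + 1/(k·n₁)) = σ²·(k+1)/(k·n₁).
So n₁ = (1 + 1/k)·((z_{α} + z_β)/d)² = 1.500 × (2.802/0.64)².
n₁ = 1.500 × 19.17 = 28.8.
Round up: n₁ = 29, giving n₂ = 2 × 29 = 58.

n₁ = 29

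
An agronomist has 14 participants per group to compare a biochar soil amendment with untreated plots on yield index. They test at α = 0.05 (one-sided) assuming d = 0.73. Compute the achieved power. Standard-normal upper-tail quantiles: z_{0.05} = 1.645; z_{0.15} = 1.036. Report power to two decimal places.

power ≈ 0.61

For two equal groups, power = Φ(d·√(n/2) − z_{α}).
d·√(n/2) = 0.73 × √(14/2) = 0.73 × 2.646 = 1.931.
z_β = 1.931 − 1.645 = 0.286.
Power = Φ(0.286) = 0.613.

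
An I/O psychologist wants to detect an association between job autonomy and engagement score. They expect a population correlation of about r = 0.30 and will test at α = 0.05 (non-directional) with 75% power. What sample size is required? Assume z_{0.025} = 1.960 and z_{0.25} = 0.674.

n = 76

Fisher's z: C = ½·ln((1+r)/(1−r)) = ½·ln(1.8571) = 0.3095.
n = ((z_{α/2} + z_β)/C)² + 3.
(1.960 + 0.674) / 0.3095 = 2.634 / 0.3095 = 8.511.
n = 8.511² + 3 = 72.43 + 3 = 75.4.
Round up.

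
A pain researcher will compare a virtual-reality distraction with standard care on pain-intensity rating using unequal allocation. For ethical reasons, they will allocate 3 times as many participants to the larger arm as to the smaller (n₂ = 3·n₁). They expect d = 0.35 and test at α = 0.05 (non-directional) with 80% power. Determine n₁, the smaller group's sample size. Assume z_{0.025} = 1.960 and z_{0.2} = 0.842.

With allocation ratio k = n₂/n₁ = 3, Var(x̄₁−x̄₂) = σ²(1/n₁ + 1/(k·n₁)) = σ²·(k+1)/(k·n₁).
So n₁ = (1 + 1/k)·((z_{α/2} + z_β)/d)² = 1.333 × (2.802/0.35)².
n₁ = 1.333 × 64.09 = 85.5.
Round up: n₁ = 86, giving n₂ = 3 × 86 = 258.

n₁ = 86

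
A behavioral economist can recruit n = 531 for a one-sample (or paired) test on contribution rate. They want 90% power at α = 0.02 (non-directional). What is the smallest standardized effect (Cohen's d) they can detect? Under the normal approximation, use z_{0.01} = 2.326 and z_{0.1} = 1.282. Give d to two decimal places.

For a single sample (or paired design) of n = 531: d_min = (z_{α/2} + z_β)/√n.
z-sum = 2.326 + 1.282 = 3.608.
d_min = 3.608 / √531 = 3.608 / 23.043 = 0.157.

d_min ≈ 0.16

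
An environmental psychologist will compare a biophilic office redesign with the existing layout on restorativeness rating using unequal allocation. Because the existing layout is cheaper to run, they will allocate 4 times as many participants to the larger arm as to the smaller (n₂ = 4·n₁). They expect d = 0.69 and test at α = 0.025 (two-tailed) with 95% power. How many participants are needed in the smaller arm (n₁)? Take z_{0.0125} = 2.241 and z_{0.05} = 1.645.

With allocation ratio k = n₂/n₁ = 4, Var(x̄₁−x̄₂) = σ²(1/n₁ + 1/(k·n₁)) = σ²·(k+1)/(k·n₁).
So n₁ = (1 + 1/k)·((z_{α/2} + z_β)/d)² = 1.250 × (3.886/0.69)².
n₁ = 1.250 × 31.72 = 39.6.
Round up: n₁ = 40, giving n₂ = 4 × 40 = 160.

n₁ = 40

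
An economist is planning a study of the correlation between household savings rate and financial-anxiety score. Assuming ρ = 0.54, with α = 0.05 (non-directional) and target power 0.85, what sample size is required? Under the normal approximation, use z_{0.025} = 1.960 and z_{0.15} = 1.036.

n = 28

Fisher's z: C = ½·ln((1+r)/(1−r)) = ½·ln(3.3478) = 0.6042.
n = ((z_{α/2} + z_β)/C)² + 3.
(1.960 + 1.036) / 0.6042 = 2.996 / 0.6042 = 4.959.
n = 4.959² + 3 = 24.59 + 3 = 27.6.
Round up.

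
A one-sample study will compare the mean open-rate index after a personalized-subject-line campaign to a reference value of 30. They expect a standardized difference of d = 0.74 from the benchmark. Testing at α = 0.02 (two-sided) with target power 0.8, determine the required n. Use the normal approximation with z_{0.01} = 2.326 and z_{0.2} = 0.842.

For a one-sample test: n = ((z_{α/2} + z_β) / d)².
z_{α/2} + z_β = 2.326 + 0.842 = 3.168.
n = (3.168 / 0.74)² = 4.281² = 18.33.
Round up.

n = 19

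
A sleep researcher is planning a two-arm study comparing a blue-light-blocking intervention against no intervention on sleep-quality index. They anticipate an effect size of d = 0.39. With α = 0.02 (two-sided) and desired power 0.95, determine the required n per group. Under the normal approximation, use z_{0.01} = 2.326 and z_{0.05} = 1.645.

For two independent groups with equal n: n = 2·((z_{α/2} + z_β) / d)².
z_{α/2} + z_β = 2.326 + 1.645 = 3.971.
n = 2 × (3.971 / 0.39)² = 2 × 10.182² = 2 × 103.67 = 207.3.
Round up to the next whole participant.

n = 208 per group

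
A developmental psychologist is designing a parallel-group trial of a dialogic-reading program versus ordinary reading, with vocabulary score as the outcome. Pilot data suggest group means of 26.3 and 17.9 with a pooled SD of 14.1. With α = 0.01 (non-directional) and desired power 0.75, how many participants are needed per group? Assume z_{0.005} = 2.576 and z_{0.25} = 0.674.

Cohen's d = |M₁ − M₂| / SD_pooled = |26.3 − 17.9| / 14.1 = 8.4 / 14.1 = 0.596.
For two independent groups with equal n: n = 2·((z_{α/2} + z_β) / d)².
z_{α/2} + z_β = 2.576 + 0.674 = 3.250.
n = 2 × (3.250 / 0.596)² = 2 × 5.453² = 2 × 29.74 = 59.5.
Round up to the next whole participant.

n = 60 per group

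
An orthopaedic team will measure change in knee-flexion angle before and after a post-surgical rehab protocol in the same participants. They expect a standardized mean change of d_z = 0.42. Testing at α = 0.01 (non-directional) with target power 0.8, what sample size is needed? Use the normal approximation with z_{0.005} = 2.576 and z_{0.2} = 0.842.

For a paired (one-sample on differences) test: n = ((z_{α/2} + z_β) / d)².
z_{α/2} + z_β = 2.576 + 0.842 = 3.418.
n = (3.418 / 0.42)² = 8.138² = 66.23.
Round up.

n = 67 pairs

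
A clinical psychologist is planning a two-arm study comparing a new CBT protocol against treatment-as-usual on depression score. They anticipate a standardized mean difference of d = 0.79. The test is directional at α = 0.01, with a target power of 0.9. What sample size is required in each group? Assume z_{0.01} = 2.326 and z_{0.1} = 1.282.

n = 42 per group

For two independent groups with equal n: n = 2·((z_{α} + z_β) / d)².
z_{α} + z_β = 2.326 + 1.282 = 3.608.
n = 2 × (3.608 / 0.79)² = 2 × 4.567² = 2 × 20.86 = 41.7.
Round up to the next whole participant.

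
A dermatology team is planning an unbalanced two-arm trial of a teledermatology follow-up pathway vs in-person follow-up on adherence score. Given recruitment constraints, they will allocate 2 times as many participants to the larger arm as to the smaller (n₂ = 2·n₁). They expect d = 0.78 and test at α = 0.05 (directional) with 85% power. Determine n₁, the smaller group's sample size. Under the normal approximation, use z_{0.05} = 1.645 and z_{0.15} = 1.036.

n₁ = 18

With allocation ratio k = n₂/n₁ = 2, Var(x̄₁−x̄₂) = σ²(1/n₁ + 1/(k·n₁)) = σ²·(k+1)/(k·n₁).
So n₁ = (1 + 1/k)·((z_{α} + z_β)/d)² = 1.500 × (2.681/0.78)².
n₁ = 1.500 × 11.81 = 17.7.
Round up: n₁ = 18, giving n₂ = 2 × 18 = 36.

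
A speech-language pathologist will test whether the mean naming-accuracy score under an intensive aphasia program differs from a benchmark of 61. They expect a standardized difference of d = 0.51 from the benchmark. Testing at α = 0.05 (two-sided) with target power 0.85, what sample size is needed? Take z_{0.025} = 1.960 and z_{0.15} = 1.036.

n = 35

For a one-sample test: n = ((z_{α/2} + z_β) / d)².
z_{α/2} + z_β = 1.960 + 1.036 = 2.996.
n = (2.996 / 0.51)² = 5.875² = 34.51.
Round up.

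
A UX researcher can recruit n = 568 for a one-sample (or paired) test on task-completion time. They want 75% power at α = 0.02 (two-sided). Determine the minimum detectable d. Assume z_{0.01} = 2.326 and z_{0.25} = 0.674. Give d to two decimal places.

For a single sample (or paired design) of n = 568: d_min = (z_{α/2} + z_β)/√n.
z-sum = 2.326 + 0.674 = 3.000.
d_min = 3.000 / √568 = 3.000 / 23.833 = 0.126.

d_min ≈ 0.13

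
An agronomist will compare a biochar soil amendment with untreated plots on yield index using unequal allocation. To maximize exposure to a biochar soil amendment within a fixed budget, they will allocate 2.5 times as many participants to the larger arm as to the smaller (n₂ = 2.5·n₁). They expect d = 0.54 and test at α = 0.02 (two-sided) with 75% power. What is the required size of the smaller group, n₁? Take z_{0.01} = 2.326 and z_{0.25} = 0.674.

With allocation ratio k = n₂/n₁ = 2.5, Var(x̄₁−x̄₂) = σ²(1/n₁ + 1/(k·n₁)) = σ²·(k+1)/(k·n₁).
So n₁ = (1 + 1/k)·((z_{α/2} + z_β)/d)² = 1.400 × (3.000/0.54)².
n₁ = 1.400 × 30.86 = 43.2.
Round up: n₁ = 44, giving n₂ = 2.5 × 44 = 110.

n₁ = 44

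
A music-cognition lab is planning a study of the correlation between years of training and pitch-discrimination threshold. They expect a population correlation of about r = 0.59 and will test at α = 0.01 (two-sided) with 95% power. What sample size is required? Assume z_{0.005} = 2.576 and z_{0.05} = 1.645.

n = 42

Fisher's z: C = ½·ln((1+r)/(1−r)) = ½·ln(3.8780) = 0.6777.
n = ((z_{α/2} + z_β)/C)² + 3.
(2.576 + 1.645) / 0.6777 = 4.221 / 0.6777 = 6.228.
n = 6.228² + 3 = 38.79 + 3 = 41.8.
Round up.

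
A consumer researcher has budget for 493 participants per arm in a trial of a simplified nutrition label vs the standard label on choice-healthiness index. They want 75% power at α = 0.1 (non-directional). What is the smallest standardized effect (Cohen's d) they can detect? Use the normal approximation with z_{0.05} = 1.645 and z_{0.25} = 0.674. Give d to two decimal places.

d_min ≈ 0.15

For two independent groups of n = 493 each: d_min = (z_{α/2} + z_β)·√(2/n).
z-sum = 1.645 + 0.674 = 2.319.
d_min = 2.319 × √(2/493) = 2.319 × 0.0637 = 0.148.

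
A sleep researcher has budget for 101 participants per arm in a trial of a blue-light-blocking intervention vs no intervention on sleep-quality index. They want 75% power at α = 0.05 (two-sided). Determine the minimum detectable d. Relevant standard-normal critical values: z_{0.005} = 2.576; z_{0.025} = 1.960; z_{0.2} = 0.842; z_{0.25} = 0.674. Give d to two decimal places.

d_min ≈ 0.37

For two independent groups of n = 101 each: d_min = (z_{α/2} + z_β)·√(2/n).
z-sum = 1.960 + 0.674 = 2.634.
d_min = 2.634 × √(2/101) = 2.634 × 0.1407 = 0.371.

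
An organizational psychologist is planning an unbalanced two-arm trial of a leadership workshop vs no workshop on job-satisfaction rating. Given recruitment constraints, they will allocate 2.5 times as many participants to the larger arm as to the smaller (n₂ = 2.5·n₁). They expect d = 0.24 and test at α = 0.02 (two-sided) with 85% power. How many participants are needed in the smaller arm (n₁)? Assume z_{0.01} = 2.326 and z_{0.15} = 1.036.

n₁ = 275

With allocation ratio k = n₂/n₁ = 2.5, Var(x̄₁−x̄₂) = σ²(1/n₁ + 1/(k·n₁)) = σ²·(k+1)/(k·n₁).
So n₁ = (1 + 1/k)·((z_{α/2} + z_β)/d)² = 1.400 × (3.362/0.24)².
n₁ = 1.400 × 196.23 = 274.7.
Round up: n₁ = 275, giving n₂ = ⌈2.5 × 275⌉ = ⌈687.5⌉ = 688.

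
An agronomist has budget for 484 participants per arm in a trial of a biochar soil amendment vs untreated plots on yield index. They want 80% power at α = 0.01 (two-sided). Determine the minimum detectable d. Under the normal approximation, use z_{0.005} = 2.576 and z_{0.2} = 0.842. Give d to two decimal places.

For two independent groups of n = 484 each: d_min = (z_{α/2} + z_β)·√(2/n).
z-sum = 2.576 + 0.842 = 3.418.
d_min = 3.418 × √(2/484) = 3.418 × 0.0643 = 0.220.

d_min ≈ 0.22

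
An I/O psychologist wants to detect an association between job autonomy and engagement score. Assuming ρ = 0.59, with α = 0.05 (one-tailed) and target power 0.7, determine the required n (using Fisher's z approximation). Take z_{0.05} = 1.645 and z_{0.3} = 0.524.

n = 14

Fisher's z: C = ½·ln((1+r)/(1−r)) = ½·ln(3.8780) = 0.6777.
n = ((z_{α} + z_β)/C)² + 3.
(1.645 + 0.524) / 0.6777 = 2.169 / 0.6777 = 3.201.
n = 3.201² + 3 = 10.24 + 3 = 13.2.
Round up.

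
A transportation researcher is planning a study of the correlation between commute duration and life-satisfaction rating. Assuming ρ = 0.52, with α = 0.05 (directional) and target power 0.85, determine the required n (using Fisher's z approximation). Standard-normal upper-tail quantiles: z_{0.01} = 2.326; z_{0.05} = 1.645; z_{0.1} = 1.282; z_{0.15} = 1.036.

n = 25

Fisher's z: C = ½·ln((1+r)/(1−r)) = ½·ln(3.1667) = 0.5763.
n = ((z_{α} + z_β)/C)² + 3.
(1.645 + 1.036) / 0.5763 = 2.681 / 0.5763 = 4.652.
n = 4.652² + 3 = 21.64 + 3 = 24.6.
Round up.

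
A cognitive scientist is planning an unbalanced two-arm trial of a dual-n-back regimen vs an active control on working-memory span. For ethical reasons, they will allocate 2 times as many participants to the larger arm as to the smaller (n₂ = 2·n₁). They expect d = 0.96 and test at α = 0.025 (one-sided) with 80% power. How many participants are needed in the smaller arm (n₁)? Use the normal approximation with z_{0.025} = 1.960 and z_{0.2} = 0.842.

With allocation ratio k = n₂/n₁ = 2, Var(x̄₁−x̄₂) = σ²(1/n₁ + 1/(k·n₁)) = σ²·(k+1)/(k·n₁).
So n₁ = (1 + 1/k)·((z_{α} + z_β)/d)² = 1.500 × (2.802/0.96)².
n₁ = 1.500 × 8.52 = 12.8.
Round up: n₁ = 13, giving n₂ = 2 × 13 = 26.

n₁ = 13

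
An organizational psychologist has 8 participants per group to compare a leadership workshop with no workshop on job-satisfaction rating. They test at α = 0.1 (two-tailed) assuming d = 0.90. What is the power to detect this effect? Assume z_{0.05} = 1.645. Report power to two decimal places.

power ≈ 0.56

For two equal groups, power = Φ(d·√(n/2) − z_{α/2}).
d·√(n/2) = 0.90 × √(8/2) = 0.90 × 2.000 = 1.800.
z_β = 1.800 − 1.645 = 0.155.
Power = Φ(0.155) = 0.562.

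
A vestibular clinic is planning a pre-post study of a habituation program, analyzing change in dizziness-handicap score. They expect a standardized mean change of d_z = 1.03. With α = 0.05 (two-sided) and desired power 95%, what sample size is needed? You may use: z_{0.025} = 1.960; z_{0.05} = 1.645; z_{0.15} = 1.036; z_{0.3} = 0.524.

For a paired (one-sample on differences) test: n = ((z_{α/2} + z_β) / d)².
z_{α/2} + z_β = 1.960 + 1.645 = 3.605.
n = (3.605 / 1.03)² = 3.500² = 12.25.
Round up.

n = 13 pairs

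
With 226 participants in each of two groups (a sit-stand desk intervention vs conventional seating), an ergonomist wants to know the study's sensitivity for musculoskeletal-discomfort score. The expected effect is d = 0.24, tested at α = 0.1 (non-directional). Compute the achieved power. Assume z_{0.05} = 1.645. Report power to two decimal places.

power ≈ 0.82

For two equal groups, power = Φ(d·√(n/2) − z_{α/2}).
d·√(n/2) = 0.24 × √(226/2) = 0.24 × 10.630 = 2.551.
z_β = 2.551 − 1.645 = 0.906.
Power = Φ(0.906) = 0.818.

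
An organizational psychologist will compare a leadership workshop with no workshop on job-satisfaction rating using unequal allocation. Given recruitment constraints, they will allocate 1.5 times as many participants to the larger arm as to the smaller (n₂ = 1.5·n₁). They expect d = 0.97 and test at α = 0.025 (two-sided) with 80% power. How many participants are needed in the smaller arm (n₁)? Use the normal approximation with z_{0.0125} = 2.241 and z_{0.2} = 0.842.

With allocation ratio k = n₂/n₁ = 1.5, Var(x̄₁−x̄₂) = σ²(1/n₁ + 1/(k·n₁)) = σ²·(k+1)/(k·n₁).
So n₁ = (1 + 1/k)·((z_{α/2} + z_β)/d)² = 1.667 × (3.083/0.97)².
n₁ = 1.667 × 10.10 = 16.8.
Round up: n₁ = 17, giving n₂ = ⌈1.5 × 17⌉ = ⌈25.5⌉ = 26.

n₁ = 17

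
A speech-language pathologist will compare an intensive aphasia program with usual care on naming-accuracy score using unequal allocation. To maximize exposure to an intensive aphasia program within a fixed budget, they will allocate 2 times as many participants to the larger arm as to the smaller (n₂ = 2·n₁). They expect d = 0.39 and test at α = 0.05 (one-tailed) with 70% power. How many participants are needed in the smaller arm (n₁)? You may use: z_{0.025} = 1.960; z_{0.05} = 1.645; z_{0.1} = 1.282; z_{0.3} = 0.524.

n₁ = 47

With allocation ratio k = n₂/n₁ = 2, Var(x̄₁−x̄₂) = σ²(1/n₁ + 1/(k·n₁)) = σ²·(k+1)/(k·n₁).
So n₁ = (1 + 1/k)·((z_{α} + z_β)/d)² = 1.500 × (2.169/0.39)².
n₁ = 1.500 × 30.93 = 46.4.
Round up: n₁ = 47, giving n₂ = 2 × 47 = 94.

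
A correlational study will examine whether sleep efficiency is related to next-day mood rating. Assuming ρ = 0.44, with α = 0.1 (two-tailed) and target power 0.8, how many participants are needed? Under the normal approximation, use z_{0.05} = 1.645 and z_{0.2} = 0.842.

Fisher's z: C = ½·ln((1+r)/(1−r)) = ½·ln(2.5714) = 0.4722.
n = ((z_{α/2} + z_β)/C)² + 3.
(1.645 + 0.842) / 0.4722 = 2.487 / 0.4722 = 5.267.
n = 5.267² + 3 = 27.74 + 3 = 30.7.
Round up.

n = 31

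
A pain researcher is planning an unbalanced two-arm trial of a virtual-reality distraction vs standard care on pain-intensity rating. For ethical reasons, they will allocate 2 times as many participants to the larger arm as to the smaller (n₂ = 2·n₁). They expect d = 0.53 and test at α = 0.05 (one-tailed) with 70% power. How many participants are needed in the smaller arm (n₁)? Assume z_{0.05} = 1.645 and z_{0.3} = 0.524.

With allocation ratio k = n₂/n₁ = 2, Var(x̄₁−x̄₂) = σ²(1/n₁ + 1/(k·n₁)) = σ²·(k+1)/(k·n₁).
So n₁ = (1 + 1/k)·((z_{α} + z_β)/d)² = 1.500 × (2.169/0.53)².
n₁ = 1.500 × 16.75 = 25.1.
Round up: n₁ = 26, giving n₂ = 2 × 26 = 52.

n₁ = 26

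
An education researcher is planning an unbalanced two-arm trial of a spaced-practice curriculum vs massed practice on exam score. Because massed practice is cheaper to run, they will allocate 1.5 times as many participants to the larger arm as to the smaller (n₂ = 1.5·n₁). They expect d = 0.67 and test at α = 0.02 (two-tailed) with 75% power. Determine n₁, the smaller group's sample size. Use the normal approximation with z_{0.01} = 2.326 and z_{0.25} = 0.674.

With allocation ratio k = n₂/n₁ = 1.5, Var(x̄₁−x̄₂) = σ²(1/n₁ + 1/(k·n₁)) = σ²·(k+1)/(k·n₁).
So n₁ = (1 + 1/k)·((z_{α/2} + z_β)/d)² = 1.667 × (3.000/0.67)².
n₁ = 1.667 × 20.05 = 33.4.
Round up: n₁ = 34, giving n₂ = 1.5 × 34 = 51.

n₁ = 34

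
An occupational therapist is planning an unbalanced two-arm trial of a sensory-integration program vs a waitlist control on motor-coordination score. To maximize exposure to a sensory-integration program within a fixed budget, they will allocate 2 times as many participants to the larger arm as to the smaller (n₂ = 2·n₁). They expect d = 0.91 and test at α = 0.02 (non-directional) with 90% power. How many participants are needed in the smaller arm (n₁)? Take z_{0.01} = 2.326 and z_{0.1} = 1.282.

With allocation ratio k = n₂/n₁ = 2, Var(x̄₁−x̄₂) = σ²(1/n₁ + 1/(k·n₁)) = σ²·(k+1)/(k·n₁).
So n₁ = (1 + 1/k)·((z_{α/2} + z_β)/d)² = 1.500 × (3.608/0.91)².
n₁ = 1.500 × 15.72 = 23.6.
Round up: n₁ = 24, giving n₂ = 2 × 24 = 48.

n₁ = 24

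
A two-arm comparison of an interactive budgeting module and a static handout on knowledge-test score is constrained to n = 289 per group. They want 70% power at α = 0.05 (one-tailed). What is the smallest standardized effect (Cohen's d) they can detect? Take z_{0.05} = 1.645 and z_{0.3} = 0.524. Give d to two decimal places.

d_min ≈ 0.18

For two independent groups of n = 289 each: d_min = (z_{α} + z_β)·√(2/n).
z-sum = 1.645 + 0.524 = 2.169.
d_min = 2.169 × √(2/289) = 2.169 × 0.0832 = 0.180.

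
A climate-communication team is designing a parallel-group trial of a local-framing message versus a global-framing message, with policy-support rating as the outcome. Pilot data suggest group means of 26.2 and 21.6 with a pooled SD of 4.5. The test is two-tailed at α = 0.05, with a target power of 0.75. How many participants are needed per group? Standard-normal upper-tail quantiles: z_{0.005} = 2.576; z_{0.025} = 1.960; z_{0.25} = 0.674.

Cohen's d = |M₁ − M₂| / SD_pooled = |26.2 − 21.6| / 4.5 = 4.6 / 4.5 = 1.022.
For two independent groups with equal n: n = 2·((z_{α/2} + z_β) / d)².
z_{α/2} + z_β = 1.960 + 0.674 = 2.634.
n = 2 × (2.634 / 1.022)² = 2 × 2.577² = 2 × 6.64 = 13.3.
Round up to the next whole participant.

n = 14 per group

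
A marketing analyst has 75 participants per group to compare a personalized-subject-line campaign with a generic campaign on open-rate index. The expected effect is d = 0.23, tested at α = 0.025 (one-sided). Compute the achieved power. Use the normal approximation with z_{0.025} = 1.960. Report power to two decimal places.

For two equal groups, power = Φ(d·√(n/2) − z_{α}).
d·√(n/2) = 0.23 × √(75/2) = 0.23 × 6.124 = 1.408.
z_β = 1.408 − 1.960 = -0.552.
Power = Φ(-0.552) = 0.291.

power ≈ 0.29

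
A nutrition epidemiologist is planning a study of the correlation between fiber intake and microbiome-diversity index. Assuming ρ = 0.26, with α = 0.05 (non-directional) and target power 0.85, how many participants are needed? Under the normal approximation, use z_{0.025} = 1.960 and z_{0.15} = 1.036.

n = 130

Fisher's z: C = ½·ln((1+r)/(1−r)) = ½·ln(1.7027) = 0.2661.
n = ((z_{α/2} + z_β)/C)² + 3.
(1.960 + 1.036) / 0.2661 = 2.996 / 0.2661 = 11.259.
n = 11.259² + 3 = 126.76 + 3 = 129.8.
Round up.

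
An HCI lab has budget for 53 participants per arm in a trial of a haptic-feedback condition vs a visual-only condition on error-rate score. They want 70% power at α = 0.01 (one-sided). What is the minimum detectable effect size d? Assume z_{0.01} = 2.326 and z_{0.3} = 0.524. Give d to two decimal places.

d_min ≈ 0.55

For two independent groups of n = 53 each: d_min = (z_{α} + z_β)·√(2/n).
z-sum = 2.326 + 0.524 = 2.850.
d_min = 2.850 × √(2/53) = 2.850 × 0.1943 = 0.554.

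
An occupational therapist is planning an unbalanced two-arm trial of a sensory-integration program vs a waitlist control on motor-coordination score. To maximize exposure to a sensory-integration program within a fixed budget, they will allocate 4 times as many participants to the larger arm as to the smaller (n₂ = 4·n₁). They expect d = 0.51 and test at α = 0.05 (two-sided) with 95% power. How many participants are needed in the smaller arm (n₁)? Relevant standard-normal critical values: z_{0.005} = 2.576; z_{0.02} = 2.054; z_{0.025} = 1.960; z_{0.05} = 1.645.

With allocation ratio k = n₂/n₁ = 4, Var(x̄₁−x̄₂) = σ²(1/n₁ + 1/(k·n₁)) = σ²·(k+1)/(k·n₁).
So n₁ = (1 + 1/k)·((z_{α/2} + z_β)/d)² = 1.250 × (3.605/0.51)².
n₁ = 1.250 × 49.97 = 62.5.
Round up: n₁ = 63, giving n₂ = 4 × 63 = 252.

n₁ = 63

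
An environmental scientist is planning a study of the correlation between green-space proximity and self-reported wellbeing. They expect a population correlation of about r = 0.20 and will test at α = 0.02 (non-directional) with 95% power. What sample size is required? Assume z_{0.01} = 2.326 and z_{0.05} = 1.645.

n = 387

Fisher's z: C = ½·ln((1+r)/(1−r)) = ½·ln(1.5000) = 0.2027.
n = ((z_{α/2} + z_β)/C)² + 3.
(2.326 + 1.645) / 0.2027 = 3.971 / 0.2027 = 19.591.
n = 19.591² + 3 = 383.79 + 3 = 386.8.
Round up.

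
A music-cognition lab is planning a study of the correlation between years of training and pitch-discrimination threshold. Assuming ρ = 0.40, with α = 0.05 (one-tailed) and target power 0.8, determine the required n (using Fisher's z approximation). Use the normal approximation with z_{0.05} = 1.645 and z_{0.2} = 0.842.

Fisher's z: C = ½·ln((1+r)/(1−r)) = ½·ln(2.3333) = 0.4236.
n = ((z_{α} + z_β)/C)² + 3.
(1.645 + 0.842) / 0.4236 = 2.487 / 0.4236 = 5.871.
n = 5.871² + 3 = 34.47 + 3 = 37.5.
Round up.

n = 38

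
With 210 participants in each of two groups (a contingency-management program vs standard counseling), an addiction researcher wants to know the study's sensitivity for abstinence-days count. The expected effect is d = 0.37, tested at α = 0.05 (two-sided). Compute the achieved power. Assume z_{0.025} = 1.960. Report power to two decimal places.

For two equal groups, power = Φ(d·√(n/2) − z_{α/2}).
d·√(n/2) = 0.37 × √(210/2) = 0.37 × 10.247 = 3.791.
z_β = 3.791 − 1.960 = 1.831.
Power = Φ(1.831) = 0.966.

power ≈ 0.97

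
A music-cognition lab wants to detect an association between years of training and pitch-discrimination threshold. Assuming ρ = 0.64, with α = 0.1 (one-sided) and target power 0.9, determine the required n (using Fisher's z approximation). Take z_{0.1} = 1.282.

n = 15

Fisher's z: C = ½·ln((1+r)/(1−r)) = ½·ln(4.5556) = 0.7582.
n = ((z_{α} + z_β)/C)² + 3.
(1.282 + 1.282) / 0.7582 = 2.564 / 0.7582 = 3.382.
n = 3.382² + 3 = 11.44 + 3 = 14.4.
Round up.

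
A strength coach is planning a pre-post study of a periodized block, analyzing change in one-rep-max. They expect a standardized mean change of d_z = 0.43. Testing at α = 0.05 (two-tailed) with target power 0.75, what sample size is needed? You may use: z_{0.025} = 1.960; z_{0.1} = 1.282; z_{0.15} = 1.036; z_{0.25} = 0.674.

n = 38 pairs

For a paired (one-sample on differences) test: n = ((z_{α/2} + z_β) / d)².
z_{α/2} + z_β = 1.960 + 0.674 = 2.634.
n = (2.634 / 0.43)² = 6.126² = 37.52.
Round up.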